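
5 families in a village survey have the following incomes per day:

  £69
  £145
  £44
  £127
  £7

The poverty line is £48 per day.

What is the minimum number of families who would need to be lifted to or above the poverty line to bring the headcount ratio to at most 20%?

1

2 of the 5 families are poor, so H = 2/5 = 0.400.
A headcount ratio of at most 20% allows at most ⌊0.20 × 5⌋ = 1 poor families.
So at least 2 − 1 = 1 must be lifted.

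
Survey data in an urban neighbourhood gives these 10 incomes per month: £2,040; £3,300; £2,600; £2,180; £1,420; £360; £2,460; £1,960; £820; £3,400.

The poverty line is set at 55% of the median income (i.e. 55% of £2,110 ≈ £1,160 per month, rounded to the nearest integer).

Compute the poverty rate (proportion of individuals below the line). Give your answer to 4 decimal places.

2 of the 10 individuals have income below £1,160.
H = 2/10 = 0.2000.

0.2000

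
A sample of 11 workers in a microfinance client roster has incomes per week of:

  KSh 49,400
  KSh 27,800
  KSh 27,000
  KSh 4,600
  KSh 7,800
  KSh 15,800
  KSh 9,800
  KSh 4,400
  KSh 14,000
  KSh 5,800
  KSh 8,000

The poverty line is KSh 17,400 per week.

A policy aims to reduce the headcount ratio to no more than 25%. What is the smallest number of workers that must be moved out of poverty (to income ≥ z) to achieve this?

Currently q = 8 of N = 11 are below the line (H = 0.727).
A headcount ratio of at most 25% allows at most ⌊0.25 × 11⌋ = 2 poor workers.
So at least 8 − 2 = 6 must be lifted.

6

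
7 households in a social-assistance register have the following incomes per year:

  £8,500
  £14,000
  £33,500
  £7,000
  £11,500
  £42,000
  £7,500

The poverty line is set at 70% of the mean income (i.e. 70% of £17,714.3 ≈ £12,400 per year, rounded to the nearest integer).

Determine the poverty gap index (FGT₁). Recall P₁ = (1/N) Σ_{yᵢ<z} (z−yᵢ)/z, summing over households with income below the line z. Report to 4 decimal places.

0.1740

Below the line: £7,000, £7,500, £8,500, £11,500 (q = 4 of N = 7).
Gap ratios (z−y)/z: (12400−7000)/12400 = 0.4355; (12400−7500)/12400 = 0.3952; (12400−8500)/12400 = 0.3145; (12400−11500)/12400 = 0.0726.
Sum of shortfalls = 1.217742; P₁ averages over all N: 1.217742 / 7 = 0.1740.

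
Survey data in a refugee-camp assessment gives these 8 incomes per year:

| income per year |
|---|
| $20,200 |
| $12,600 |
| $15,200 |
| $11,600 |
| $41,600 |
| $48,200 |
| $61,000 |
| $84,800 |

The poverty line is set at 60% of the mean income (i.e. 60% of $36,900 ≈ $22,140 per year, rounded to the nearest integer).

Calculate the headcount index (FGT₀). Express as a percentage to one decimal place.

4 of the 8 families have income below $22,140.
H = 4/8 = 50.0%.

50.0%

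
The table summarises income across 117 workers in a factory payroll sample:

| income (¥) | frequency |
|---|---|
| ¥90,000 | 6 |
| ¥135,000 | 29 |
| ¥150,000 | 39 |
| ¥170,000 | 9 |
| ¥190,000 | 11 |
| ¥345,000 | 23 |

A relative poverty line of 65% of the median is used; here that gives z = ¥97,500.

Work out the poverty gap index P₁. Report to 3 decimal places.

Below the line: 6×¥90,000 (q = 6 of N = 117).
Relative gaps: (97500−90000)/97500 = 0.0769 (×6).
Σ = 0.461538. Dividing by the full population N = 117 gives P₁ = 0.004.

0.004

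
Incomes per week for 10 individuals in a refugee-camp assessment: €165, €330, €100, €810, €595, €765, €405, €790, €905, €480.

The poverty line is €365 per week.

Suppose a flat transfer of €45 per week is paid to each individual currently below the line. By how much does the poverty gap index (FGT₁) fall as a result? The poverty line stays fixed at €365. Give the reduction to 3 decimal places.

0.034

Before: below the line — €100, €165, €330; poverty gap index (FGT₁) = 0.13699.
After the €45 transfer: below the line — €145, €210; poverty gap index (FGT₁) = 0.10274.
Reduction = 0.13699 − 0.10274 = 0.034.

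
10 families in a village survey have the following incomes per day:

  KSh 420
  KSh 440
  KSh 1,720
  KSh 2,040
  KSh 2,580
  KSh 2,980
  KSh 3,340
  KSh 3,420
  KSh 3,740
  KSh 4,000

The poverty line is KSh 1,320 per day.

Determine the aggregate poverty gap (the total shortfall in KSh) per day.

KSh 1,780

Below z: KSh 420, KSh 440 (q = 2 of N = 10).
Individual gaps: 1320−420 = 900; 1320−440 = 880.
Aggregate gap = KSh 1,780.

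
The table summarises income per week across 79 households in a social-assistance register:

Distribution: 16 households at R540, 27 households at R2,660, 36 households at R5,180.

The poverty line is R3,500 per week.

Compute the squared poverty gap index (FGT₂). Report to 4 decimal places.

0.1645

Poor units: 16×R540, 27×R2,660 (q = 43 of N = 79).
Gap ratios (z−y)/z: (3500−540)/3500 = 0.8457 (×16); (3500−2660)/3500 = 0.2400 (×27).
Squared: 0.7152 (×16); 0.0576 (×27).
Sum = 12.998922; P₂ = 12.998922 / 79 = 0.1645.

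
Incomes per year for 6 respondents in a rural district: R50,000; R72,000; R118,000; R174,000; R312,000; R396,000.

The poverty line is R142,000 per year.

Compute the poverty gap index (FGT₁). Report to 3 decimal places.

Below the line: R50,000, R72,000, R118,000 (q = 3 of N = 6).
Shortfall ratios: (142000−50000)/142000 = 0.6479; (142000−72000)/142000 = 0.4930; (142000−118000)/142000 = 0.1690.
Σ = 1.309859. Dividing by the full population N = 6 gives P₁ = 0.218.

0.218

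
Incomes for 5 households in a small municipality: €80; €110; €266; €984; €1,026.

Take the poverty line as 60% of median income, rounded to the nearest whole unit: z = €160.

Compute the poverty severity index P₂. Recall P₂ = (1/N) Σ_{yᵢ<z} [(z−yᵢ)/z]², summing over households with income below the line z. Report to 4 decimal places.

0.0695

Poor units: €80, €110 (q = 2 of N = 5).
Shortfall ratios: (160−80)/160 = 0.5000; (160−110)/160 = 0.3125.
Squared: 0.2500; 0.0977.
Sum = 0.347656; P₂ = 0.347656 / 5 = 0.0695.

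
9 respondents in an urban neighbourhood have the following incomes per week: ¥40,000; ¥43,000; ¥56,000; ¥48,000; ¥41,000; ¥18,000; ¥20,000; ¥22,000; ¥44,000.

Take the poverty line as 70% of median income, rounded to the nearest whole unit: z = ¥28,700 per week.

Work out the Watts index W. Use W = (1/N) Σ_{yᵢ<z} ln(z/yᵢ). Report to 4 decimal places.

Below z: ¥18,000, ¥20,000, ¥22,000 (q = 3 of N = 9).
ln(z/y) terms: ln(28700/18000) = 0.4665; ln(28700/20000) = 0.3612; ln(28700/22000) = 0.2659.
W = 1.093545 / 9 = 0.1215.

0.1215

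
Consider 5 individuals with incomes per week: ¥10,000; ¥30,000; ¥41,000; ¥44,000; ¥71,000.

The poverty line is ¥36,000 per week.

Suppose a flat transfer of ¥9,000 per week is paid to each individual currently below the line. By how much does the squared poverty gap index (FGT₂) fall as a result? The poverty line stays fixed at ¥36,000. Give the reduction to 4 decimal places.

0.0653

Before: below the line — ¥10,000, ¥30,000; squared poverty gap index (FGT₂) = 0.109877.
After the ¥9,000 transfer: below the line — ¥19,000; squared poverty gap index (FGT₂) = 0.044599.
Reduction = 0.109877 − 0.044599 = 0.0653.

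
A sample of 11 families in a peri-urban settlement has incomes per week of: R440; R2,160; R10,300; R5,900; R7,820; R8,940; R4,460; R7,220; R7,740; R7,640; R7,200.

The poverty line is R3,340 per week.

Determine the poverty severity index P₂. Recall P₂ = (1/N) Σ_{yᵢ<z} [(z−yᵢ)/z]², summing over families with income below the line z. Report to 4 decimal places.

0.0799

Below the line: R440, R2,160 (q = 2 of N = 11).
Relative gaps: (3340−440)/3340 = 0.8683; (3340−2160)/3340 = 0.3533.
Squared: 0.7539; 0.1248.
Sum = 0.878698; P₂ = 0.878698 / 11 = 0.0799.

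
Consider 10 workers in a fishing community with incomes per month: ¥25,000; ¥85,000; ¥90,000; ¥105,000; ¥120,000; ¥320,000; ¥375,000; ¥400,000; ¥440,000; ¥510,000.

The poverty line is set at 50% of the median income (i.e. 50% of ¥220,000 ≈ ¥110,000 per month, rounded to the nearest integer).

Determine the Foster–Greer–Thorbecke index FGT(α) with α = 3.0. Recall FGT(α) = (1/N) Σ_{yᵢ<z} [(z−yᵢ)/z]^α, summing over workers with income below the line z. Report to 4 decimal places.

Incomes under z: ¥25,000, ¥85,000, ¥90,000, ¥105,000 (q = 4 of N = 10).
Shortfall ratios: (110000−25000)/110000 = 0.7727; (110000−85000)/110000 = 0.2273; (110000−90000)/110000 = 0.1818; (110000−105000)/110000 = 0.0455.
Raised to α = 3.0: 0.46140; 0.01174; 0.00601; 0.00009.
Sum = 0.479245; FGT(3.0) = 0.479245 / 10 = 0.0479.

0.0479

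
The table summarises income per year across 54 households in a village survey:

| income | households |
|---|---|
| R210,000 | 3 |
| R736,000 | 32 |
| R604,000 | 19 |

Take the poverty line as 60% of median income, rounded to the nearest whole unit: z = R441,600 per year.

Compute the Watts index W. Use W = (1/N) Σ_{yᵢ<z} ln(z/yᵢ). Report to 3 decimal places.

Below the line: 3×R210,000 (q = 3 of N = 54).
ln(z/y) terms: ln(441600/210000) = 0.7433 (×3).
W = 2.229891 / 54 = 0.041.

0.041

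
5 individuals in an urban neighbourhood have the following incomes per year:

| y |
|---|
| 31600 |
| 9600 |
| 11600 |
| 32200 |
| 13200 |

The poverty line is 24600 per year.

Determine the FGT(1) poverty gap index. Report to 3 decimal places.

Incomes under z: 9600, 11600, 13200 (q = 3 of N = 5).
Gap ratios (z−y)/z: (24600−9600)/24600 = 0.6098; (24600−11600)/24600 = 0.5285; (24600−13200)/24600 = 0.4634.
Σ = 1.601626. Dividing by the full population N = 5 gives P₁ = 0.320.

0.320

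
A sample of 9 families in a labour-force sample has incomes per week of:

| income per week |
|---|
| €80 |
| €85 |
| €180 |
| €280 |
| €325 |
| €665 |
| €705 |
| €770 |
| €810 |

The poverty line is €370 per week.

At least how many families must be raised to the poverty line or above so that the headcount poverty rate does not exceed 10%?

Currently q = 5 of N = 9 are below the line (H = 0.556).
A headcount ratio of at most 10% allows at most ⌊0.10 × 9⌋ = 0 poor families.
So at least 5 − 0 = 5 must be lifted.

5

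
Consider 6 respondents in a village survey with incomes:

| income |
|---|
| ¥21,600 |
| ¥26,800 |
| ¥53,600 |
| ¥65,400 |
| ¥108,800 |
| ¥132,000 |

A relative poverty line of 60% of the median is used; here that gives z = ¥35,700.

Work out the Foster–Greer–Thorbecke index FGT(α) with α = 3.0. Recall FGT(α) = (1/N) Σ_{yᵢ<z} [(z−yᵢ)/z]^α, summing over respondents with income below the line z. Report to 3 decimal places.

Below z: ¥21,600, ¥26,800 (q = 2 of N = 6).
Shortfall ratios: (35700−21600)/35700 = 0.3950; (35700−26800)/35700 = 0.2493.
Raised to α = 3.0: 0.06161; 0.01549.
Sum = 0.077104; FGT(3.0) = 0.077104 / 6 = 0.013.

0.013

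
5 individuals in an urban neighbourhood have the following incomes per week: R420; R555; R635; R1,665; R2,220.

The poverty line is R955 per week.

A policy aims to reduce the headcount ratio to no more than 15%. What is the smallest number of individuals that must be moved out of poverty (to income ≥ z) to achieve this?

Currently q = 3 of N = 5 are below the line (H = 0.600).
A headcount ratio of at most 15% allows at most ⌊0.15 × 5⌋ = 0 poor individuals.
So at least 3 − 0 = 3 must be lifted.

3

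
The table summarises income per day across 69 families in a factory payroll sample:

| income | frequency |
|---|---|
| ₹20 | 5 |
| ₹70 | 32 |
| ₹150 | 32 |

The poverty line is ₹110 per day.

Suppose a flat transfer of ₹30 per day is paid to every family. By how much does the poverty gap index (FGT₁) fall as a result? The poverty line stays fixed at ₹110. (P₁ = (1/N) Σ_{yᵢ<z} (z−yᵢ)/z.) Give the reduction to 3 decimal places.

Before: below the line — 5×₹20, 32×₹70; poverty gap index (FGT₁) = 0.22793.
After the ₹30 transfer: below the line — 5×₹50, 32×₹100; poverty gap index (FGT₁) = 0.08169.
Reduction = 0.22793 − 0.08169 = 0.146.

0.146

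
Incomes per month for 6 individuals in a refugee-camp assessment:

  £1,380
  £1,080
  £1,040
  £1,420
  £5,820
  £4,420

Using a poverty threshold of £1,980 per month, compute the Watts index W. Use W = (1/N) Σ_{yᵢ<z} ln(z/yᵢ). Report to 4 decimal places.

0.3239

Below z: £1,040, £1,080, £1,380, £1,420 (q = 4 of N = 6).
Log shortfalls: ln(1980/1040) = 0.6439; ln(1980/1080) = 0.6061; ln(1980/1380) = 0.3610; ln(1980/1420) = 0.3324.
W = 1.943465 / 6 = 0.3239.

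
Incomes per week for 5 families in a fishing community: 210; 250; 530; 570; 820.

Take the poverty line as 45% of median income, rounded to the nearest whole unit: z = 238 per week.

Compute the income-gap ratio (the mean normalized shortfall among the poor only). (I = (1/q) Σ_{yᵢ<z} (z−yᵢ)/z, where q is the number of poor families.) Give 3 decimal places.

0.118

Below z: 210 (q = 1 of N = 5).
Relative gaps: 0.1176; sum = 0.117647.
I averages over the q = 1 poor units only: 0.117647 / 1 = 0.118.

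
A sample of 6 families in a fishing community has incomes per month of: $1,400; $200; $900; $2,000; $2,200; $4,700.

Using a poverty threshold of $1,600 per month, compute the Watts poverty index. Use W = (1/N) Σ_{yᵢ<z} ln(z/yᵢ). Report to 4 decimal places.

Below the line: $200, $900, $1,400 (q = 3 of N = 6).
Log gaps: ln(1600/200) = 2.0794; ln(1600/900) = 0.5754; ln(1600/1400) = 0.1335.
W = 2.788337 / 6 = 0.4647.

0.4647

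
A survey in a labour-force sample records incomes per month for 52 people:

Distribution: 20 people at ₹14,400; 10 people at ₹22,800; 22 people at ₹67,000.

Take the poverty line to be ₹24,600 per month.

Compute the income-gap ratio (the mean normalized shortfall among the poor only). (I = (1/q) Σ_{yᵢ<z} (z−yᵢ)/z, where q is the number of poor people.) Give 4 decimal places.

0.3008

Poor units: 20×₹14,400, 10×₹22,800 (q = 30 of N = 52).
Shortfall ratios (z−y)/z: 0.4146 (×20), 0.0732 (×10); sum = 9.024390.
The income-gap ratio divides by q (the poor only): 9.024390 / 30 = 0.3008.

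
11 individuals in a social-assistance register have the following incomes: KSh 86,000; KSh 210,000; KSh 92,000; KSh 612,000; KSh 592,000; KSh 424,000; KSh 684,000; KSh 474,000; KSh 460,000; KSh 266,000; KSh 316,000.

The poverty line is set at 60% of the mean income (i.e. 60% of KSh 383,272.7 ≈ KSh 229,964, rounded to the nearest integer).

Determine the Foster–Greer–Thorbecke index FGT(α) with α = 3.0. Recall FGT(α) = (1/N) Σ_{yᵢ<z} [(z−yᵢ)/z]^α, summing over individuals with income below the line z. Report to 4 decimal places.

Below the line: KSh 86,000, KSh 92,000, KSh 210,000 (q = 3 of N = 11).
Relative gaps: (229964−86000)/229964 = 0.6260; (229964−92000)/229964 = 0.5999; (229964−210000)/229964 = 0.0868.
Raised to α = 3.0: 0.24535; 0.21593; 0.00065.
Sum = 0.461934; FGT(3.0) = 0.461934 / 11 = 0.0420.

0.0420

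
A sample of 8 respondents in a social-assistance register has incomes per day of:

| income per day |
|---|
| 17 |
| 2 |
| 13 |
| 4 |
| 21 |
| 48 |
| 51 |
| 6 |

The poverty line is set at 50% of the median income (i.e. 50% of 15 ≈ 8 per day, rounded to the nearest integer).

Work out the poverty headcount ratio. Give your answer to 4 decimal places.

3 of the 8 respondents have income below 8.
H = 3/8 = 0.3750.

0.3750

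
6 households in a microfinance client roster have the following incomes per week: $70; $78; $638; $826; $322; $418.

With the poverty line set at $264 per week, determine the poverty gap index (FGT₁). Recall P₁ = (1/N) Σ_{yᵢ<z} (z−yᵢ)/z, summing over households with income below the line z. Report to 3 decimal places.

Below z: $70, $78 (q = 2 of N = 6).
Shortfall ratios: (264−70)/264 = 0.7348; (264−78)/264 = 0.7045.
Σ = 1.439394. Dividing by the full population N = 6 gives P₁ = 0.240.

0.240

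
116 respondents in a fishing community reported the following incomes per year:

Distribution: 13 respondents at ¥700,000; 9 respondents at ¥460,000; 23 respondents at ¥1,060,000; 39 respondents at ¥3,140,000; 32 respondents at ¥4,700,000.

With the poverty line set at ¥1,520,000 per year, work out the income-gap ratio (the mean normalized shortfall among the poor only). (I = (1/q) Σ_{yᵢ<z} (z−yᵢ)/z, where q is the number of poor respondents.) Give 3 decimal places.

Below z: 9×¥460,000, 13×¥700,000, 23×¥1,060,000 (q = 45 of N = 116).
Shortfall ratios (z−y)/z: 0.6974 (×9), 0.5395 (×13), 0.3026 (×23); sum = 20.250000.
The income-gap ratio divides by q (the poor only): 20.250000 / 45 = 0.450.

0.450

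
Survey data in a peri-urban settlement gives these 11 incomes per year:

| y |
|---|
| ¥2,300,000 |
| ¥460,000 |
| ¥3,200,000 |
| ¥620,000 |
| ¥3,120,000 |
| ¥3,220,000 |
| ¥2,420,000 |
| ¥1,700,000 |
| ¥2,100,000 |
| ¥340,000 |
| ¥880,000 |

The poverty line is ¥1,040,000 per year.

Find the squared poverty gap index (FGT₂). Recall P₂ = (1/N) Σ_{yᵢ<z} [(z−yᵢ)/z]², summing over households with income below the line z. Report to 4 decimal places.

0.0864

Incomes under z: ¥340,000, ¥460,000, ¥620,000, ¥880,000 (q = 4 of N = 11).
Gap ratios (z−y)/z: (1040000−340000)/1040000 = 0.6731; (1040000−460000)/1040000 = 0.5577; (1040000−620000)/1040000 = 0.4038; (1040000−880000)/1040000 = 0.1538.
Squared: 0.4530; 0.3110; 0.1631; 0.0237.
Sum = 0.950814; P₂ = 0.950814 / 11 = 0.0864.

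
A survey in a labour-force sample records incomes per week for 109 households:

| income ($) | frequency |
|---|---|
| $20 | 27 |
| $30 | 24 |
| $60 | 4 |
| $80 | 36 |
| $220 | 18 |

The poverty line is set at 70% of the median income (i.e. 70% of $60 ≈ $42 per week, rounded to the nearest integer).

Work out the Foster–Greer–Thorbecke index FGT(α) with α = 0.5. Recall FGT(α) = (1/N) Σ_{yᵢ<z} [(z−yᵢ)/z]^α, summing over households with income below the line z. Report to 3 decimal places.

Below the line: 27×$20, 24×$30 (q = 51 of N = 109).
Shortfall ratios: (42−20)/42 = 0.5238 (×27); (42−30)/42 = 0.2857 (×24).
Raised to α = 0.5: 0.72375 (×27); 0.53452 (×24).
Sum = 32.369705; FGT(0.5) = 32.369705 / 109 = 0.297.

0.297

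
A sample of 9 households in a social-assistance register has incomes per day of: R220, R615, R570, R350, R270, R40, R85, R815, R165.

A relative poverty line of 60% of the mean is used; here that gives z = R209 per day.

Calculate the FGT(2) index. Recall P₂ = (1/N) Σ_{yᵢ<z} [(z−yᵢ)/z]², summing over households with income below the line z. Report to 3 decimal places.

Incomes under z: R40, R85, R165 (q = 3 of N = 9).
Shortfall ratios: (209−40)/209 = 0.8086; (209−85)/209 = 0.5933; (209−165)/209 = 0.2105.
Squared: 0.6539; 0.3520; 0.0443.
Sum = 1.050182; P₂ = 1.050182 / 9 = 0.117.

0.117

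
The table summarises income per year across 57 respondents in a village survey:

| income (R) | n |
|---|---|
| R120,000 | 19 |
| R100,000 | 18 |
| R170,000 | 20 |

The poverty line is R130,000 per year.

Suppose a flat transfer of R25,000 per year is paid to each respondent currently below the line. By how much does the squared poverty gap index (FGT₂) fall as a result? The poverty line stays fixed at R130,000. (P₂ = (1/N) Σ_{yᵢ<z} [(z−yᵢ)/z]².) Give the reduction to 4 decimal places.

0.0183

Before: below the line — 18×R100,000, 19×R120,000; squared poverty gap index (FGT₂) = 0.018790.
After the R25,000 transfer: below the line — 18×R125,000; squared poverty gap index (FGT₂) = 0.000467.
Reduction = 0.018790 − 0.000467 = 0.0183.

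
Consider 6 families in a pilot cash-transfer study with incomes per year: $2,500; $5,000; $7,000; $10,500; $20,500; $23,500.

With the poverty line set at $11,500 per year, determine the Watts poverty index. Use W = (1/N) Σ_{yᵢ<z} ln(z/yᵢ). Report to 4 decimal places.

Poor units: $2,500, $5,000, $7,000, $10,500 (q = 4 of N = 6).
ln(z/y) terms: ln(11500/2500) = 1.5261; ln(11500/5000) = 0.8329; ln(11500/7000) = 0.4964; ln(11500/10500) = 0.0910.
W = 2.946374 / 6 = 0.4911.

0.4911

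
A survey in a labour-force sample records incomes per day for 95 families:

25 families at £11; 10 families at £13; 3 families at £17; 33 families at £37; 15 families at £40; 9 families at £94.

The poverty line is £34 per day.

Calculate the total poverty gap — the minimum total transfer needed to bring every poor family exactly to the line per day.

£836

Below z: 25×£11, 10×£13, 3×£17 (q = 38 of N = 95).
Individual gaps: 25×(34−11) = 575; 10×(34−13) = 210; 3×(34−17) = 51.
Aggregate gap = £836.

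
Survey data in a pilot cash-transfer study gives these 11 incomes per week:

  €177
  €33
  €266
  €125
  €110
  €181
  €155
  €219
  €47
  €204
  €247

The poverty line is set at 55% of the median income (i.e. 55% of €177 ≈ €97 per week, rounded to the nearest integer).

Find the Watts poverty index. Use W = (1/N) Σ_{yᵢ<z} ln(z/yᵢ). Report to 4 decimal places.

Below the line: €33, €47 (q = 2 of N = 11).
Log gaps: ln(97/33) = 1.0782; ln(97/47) = 0.7246.
W = 1.802767 / 11 = 0.1639.

0.1639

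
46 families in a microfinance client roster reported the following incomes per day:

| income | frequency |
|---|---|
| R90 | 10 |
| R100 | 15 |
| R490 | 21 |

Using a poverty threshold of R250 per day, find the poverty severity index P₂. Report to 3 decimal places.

Poor units: 10×R90, 15×R100 (q = 25 of N = 46).
Gap ratios (z−y)/z: (250−90)/250 = 0.6400 (×10); (250−100)/250 = 0.6000 (×15).
Squared: 0.4096 (×10); 0.3600 (×15).
Sum = 9.496000; P₂ = 9.496000 / 46 = 0.206.

0.206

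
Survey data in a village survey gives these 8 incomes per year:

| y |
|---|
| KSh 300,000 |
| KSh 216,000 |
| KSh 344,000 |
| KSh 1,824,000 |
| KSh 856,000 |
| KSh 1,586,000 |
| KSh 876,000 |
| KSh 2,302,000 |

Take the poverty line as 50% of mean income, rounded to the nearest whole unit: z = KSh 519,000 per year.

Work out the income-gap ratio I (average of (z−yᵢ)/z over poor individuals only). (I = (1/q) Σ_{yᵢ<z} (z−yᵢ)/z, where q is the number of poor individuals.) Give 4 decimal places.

0.4477

Incomes under z: KSh 216,000, KSh 300,000, KSh 344,000 (q = 3 of N = 8).
Shortfall ratios (z−y)/z: 0.5838, 0.4220, 0.3372; sum = 1.342967.
I averages over the q = 3 poor units only: 1.342967 / 3 = 0.4477.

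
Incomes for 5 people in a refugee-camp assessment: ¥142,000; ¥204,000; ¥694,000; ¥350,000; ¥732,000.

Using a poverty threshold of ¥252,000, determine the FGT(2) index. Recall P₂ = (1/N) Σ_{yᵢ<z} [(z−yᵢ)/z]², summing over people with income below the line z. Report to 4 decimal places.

Below the line: ¥142,000, ¥204,000 (q = 2 of N = 5).
Gap ratios (z−y)/z: (252000−142000)/252000 = 0.4365; (252000−204000)/252000 = 0.1905.
Squared: 0.1905; 0.0363.
Sum = 0.226820; P₂ = 0.226820 / 5 = 0.0454.

0.0454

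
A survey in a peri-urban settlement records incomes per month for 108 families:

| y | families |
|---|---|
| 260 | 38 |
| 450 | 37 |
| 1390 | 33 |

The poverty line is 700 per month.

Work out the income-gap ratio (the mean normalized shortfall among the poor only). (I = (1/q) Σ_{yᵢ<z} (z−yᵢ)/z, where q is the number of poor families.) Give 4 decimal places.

0.4947

Incomes under z: 38×260, 37×450 (q = 75 of N = 108).
Relative gaps: 0.6286 (×38), 0.3571 (×37); sum = 37.100000.
I averages over the q = 75 poor units only: 37.100000 / 75 = 0.4947.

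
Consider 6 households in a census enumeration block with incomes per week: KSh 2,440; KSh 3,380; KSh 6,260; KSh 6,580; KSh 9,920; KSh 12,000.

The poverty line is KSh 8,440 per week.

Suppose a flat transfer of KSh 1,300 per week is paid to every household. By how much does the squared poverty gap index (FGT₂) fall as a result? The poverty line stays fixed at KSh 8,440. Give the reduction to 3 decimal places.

0.076

Before: below the line — KSh 2,440, KSh 3,380, KSh 6,260, KSh 6,580; squared poverty gap index (FGT₂) = 0.16335.
After the KSh 1,300 transfer: below the line — KSh 3,740, KSh 4,680, KSh 7,560, KSh 7,880; squared poverty gap index (FGT₂) = 0.08731.
Reduction = 0.16335 − 0.08731 = 0.076.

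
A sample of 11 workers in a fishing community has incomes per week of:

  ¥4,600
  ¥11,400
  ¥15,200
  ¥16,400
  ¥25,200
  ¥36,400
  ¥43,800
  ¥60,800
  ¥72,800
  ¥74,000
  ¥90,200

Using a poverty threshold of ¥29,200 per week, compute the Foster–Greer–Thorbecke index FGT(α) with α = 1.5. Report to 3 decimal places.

Below z: ¥4,600, ¥11,400, ¥15,200, ¥16,400, ¥25,200 (q = 5 of N = 11).
Normalized shortfalls: (29200−4600)/29200 = 0.8425; (29200−11400)/29200 = 0.6096; (29200−15200)/29200 = 0.4795; (29200−16400)/29200 = 0.4384; (29200−25200)/29200 = 0.1370.
Raised to α = 1.5: 0.77327; 0.47594; 0.33198; 0.29023; 0.05070.
Sum = 1.922123; FGT(1.5) = 1.922123 / 11 = 0.175.

0.175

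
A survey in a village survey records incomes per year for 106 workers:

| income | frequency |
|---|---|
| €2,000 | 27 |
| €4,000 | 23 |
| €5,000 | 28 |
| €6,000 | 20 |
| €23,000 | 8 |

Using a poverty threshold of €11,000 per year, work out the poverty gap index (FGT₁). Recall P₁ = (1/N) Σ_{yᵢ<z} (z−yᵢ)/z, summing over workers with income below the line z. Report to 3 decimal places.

0.576

Below the line: 27×€2,000, 23×€4,000, 28×€5,000, 20×€6,000 (q = 98 of N = 106).
Relative gaps: (11000−2000)/11000 = 0.8182 (×27); (11000−4000)/11000 = 0.6364 (×23); (11000−5000)/11000 = 0.5455 (×28); (11000−6000)/11000 = 0.4545 (×20).
Sum of shortfalls = 61.090909; P₁ averages over all N: 61.090909 / 106 = 0.576.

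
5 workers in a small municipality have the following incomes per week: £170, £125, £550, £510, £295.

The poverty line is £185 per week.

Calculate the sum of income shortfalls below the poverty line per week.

£75

Below z: £125, £170 (q = 2 of N = 5).
Individual gaps: 185−125 = 60; 185−170 = 15.
Aggregate gap = £75.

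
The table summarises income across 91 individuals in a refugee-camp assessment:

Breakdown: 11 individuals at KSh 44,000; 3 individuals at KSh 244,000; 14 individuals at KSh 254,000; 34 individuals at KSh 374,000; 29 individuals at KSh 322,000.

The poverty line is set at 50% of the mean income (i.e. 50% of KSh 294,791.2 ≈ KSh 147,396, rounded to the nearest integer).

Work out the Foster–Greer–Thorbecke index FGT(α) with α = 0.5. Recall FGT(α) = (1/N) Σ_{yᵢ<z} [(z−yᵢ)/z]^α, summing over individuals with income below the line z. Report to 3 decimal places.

Below the line: 11×KSh 44,000 (q = 11 of N = 91).
Gap ratios (z−y)/z: (147396−44000)/147396 = 0.7015 (×11).
Raised to α = 0.5: 0.83755 (×11).
Sum = 9.213013; FGT(0.5) = 9.213013 / 91 = 0.101.

0.101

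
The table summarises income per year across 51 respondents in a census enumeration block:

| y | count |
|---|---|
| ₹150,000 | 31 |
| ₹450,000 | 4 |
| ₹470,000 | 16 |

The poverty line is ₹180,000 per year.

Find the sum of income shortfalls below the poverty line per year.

₹930,000

Below the line: 31×₹150,000 (q = 31 of N = 51).
Individual gaps: 31×(180000−150000) = 930000.
Aggregate gap = ₹930,000.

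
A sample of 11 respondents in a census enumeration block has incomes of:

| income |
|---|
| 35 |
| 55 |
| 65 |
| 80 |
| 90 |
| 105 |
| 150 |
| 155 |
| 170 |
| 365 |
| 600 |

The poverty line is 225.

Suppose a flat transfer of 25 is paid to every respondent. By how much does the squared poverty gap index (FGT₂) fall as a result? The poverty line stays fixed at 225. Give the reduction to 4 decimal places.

Before: below the line — 35, 55, 65, 80, 90, 105, 150, 155, 170; squared poverty gap index (FGT₂) = 0.283367.
After the 25 transfer: below the line — 60, 80, 90, 105, 115, 130, 175, 180, 195; squared poverty gap index (FGT₂) = 0.192907.
Reduction = 0.283367 − 0.192907 = 0.0905.

0.0905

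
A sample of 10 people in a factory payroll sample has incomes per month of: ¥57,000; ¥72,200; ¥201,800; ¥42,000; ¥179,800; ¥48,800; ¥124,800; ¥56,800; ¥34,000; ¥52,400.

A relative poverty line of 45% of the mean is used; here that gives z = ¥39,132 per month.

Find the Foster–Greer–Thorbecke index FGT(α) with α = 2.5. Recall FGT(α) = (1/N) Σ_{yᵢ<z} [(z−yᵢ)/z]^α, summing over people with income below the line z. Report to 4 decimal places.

0.0006

Poor units: ¥34,000 (q = 1 of N = 10).
Gap ratios (z−y)/z: (39132−34000)/39132 = 0.1311.
Raised to α = 2.5: 0.00623.
Sum = 0.006229; FGT(2.5) = 0.006229 / 10 = 0.0006.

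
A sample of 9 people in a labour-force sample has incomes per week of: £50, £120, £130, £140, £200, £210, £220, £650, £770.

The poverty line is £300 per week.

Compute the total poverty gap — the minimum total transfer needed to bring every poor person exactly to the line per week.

£1,030

Incomes under z: £50, £120, £130, £140, £200, £210, £220 (q = 7 of N = 9).
Individual gaps: 300−50 = 250; 300−120 = 180; 300−130 = 170; 300−140 = 160; 300−200 = 100; 300−210 = 90; 300−220 = 80.
Aggregate gap = £1,030.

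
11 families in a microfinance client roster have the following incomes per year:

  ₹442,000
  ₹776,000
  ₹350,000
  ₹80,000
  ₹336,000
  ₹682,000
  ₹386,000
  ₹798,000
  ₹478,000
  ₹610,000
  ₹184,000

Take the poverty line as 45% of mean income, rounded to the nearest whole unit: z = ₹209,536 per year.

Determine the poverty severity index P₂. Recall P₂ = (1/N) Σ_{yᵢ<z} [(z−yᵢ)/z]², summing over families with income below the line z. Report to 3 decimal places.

Below the line: ₹80,000, ₹184,000 (q = 2 of N = 11).
Normalized shortfalls: (209536−80000)/209536 = 0.6182; (209536−184000)/209536 = 0.1219.
Squared: 0.3822; 0.0149.
Sum = 0.397028; P₂ = 0.397028 / 11 = 0.036.

0.036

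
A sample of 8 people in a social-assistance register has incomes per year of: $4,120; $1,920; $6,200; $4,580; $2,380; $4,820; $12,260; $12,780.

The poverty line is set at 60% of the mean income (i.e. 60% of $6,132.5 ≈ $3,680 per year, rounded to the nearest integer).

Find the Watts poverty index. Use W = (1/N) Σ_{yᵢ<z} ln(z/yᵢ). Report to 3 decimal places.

0.136

Poor units: $1,920, $2,380 (q = 2 of N = 8).
Log shortfalls: ln(3680/1920) = 0.6506; ln(3680/2380) = 0.4358.
W = 1.086400 / 8 = 0.136.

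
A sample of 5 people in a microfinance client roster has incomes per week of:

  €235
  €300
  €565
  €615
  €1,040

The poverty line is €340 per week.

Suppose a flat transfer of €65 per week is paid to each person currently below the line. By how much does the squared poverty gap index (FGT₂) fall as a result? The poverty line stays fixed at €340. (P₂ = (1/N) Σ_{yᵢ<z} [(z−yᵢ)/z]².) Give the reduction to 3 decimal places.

Before: below the line — €235, €300; squared poverty gap index (FGT₂) = 0.02184.
After the €65 transfer: below the line — €300; squared poverty gap index (FGT₂) = 0.00277.
Reduction = 0.02184 − 0.00277 = 0.019.

0.019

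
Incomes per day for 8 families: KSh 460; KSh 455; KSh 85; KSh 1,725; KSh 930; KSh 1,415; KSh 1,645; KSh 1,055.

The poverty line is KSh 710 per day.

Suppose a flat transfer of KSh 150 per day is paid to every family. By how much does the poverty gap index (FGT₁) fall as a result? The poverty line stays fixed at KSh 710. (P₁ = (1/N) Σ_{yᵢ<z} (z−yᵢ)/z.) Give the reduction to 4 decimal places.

Before: below the line — KSh 85, KSh 455, KSh 460; poverty gap index (FGT₁) = 0.198944.
After the KSh 150 transfer: below the line — KSh 235, KSh 605, KSh 610; poverty gap index (FGT₁) = 0.119718.
Reduction = 0.198944 − 0.119718 = 0.0792.

0.0792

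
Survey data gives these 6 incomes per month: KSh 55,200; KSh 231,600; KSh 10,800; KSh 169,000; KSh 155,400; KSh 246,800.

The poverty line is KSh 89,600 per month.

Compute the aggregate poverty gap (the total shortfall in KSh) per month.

Below z: KSh 10,800, KSh 55,200 (q = 2 of N = 6).
Individual gaps: 89600−10800 = 78800; 89600−55200 = 34400.
Aggregate gap = KSh 113,200.

KSh 113,200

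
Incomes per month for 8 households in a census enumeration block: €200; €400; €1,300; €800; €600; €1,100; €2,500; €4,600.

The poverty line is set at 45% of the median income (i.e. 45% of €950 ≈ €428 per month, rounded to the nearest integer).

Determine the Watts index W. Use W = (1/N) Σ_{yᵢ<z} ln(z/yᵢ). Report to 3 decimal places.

0.104

Below the line: €200, €400 (q = 2 of N = 8).
ln(z/y) terms: ln(428/200) = 0.7608; ln(428/400) = 0.0677.
W = 0.828464 / 8 = 0.104.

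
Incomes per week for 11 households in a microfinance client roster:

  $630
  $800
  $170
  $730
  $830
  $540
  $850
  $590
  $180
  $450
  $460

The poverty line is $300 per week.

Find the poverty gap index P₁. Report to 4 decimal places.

0.0758

Below z: $170, $180 (q = 2 of N = 11).
Gap ratios (z−y)/z: (300−170)/300 = 0.4333; (300−180)/300 = 0.4000.
Sum of shortfalls = 0.833333; P₁ averages over all N: 0.833333 / 11 = 0.0758.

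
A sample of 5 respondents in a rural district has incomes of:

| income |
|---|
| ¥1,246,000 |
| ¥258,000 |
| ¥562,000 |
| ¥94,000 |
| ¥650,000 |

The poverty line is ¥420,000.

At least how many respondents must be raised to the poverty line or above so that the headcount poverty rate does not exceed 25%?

1

2 of the 5 respondents are poor, so H = 2/5 = 0.400.
A headcount ratio of at most 25% allows at most ⌊0.25 × 5⌋ = 1 poor respondents.
So at least 2 − 1 = 1 must be lifted.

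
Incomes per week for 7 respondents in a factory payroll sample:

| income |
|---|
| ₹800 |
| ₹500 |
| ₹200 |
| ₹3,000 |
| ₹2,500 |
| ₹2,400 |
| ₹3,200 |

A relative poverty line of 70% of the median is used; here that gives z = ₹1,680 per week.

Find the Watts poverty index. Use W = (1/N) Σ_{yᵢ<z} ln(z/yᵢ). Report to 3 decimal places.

0.583

Poor units: ₹200, ₹500, ₹800 (q = 3 of N = 7).
Log gaps: ln(1680/200) = 2.1282; ln(1680/500) = 1.2119; ln(1680/800) = 0.7419.
W = 4.082110 / 7 = 0.583.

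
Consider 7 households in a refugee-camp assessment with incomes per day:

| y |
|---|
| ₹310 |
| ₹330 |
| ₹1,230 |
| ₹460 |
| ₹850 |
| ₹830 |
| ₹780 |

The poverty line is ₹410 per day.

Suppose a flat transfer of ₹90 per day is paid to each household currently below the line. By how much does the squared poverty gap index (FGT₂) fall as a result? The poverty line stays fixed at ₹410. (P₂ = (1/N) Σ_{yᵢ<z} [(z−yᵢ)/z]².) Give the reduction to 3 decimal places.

0.014

Before: below the line — ₹310, ₹330; squared poverty gap index (FGT₂) = 0.01394.
After the ₹90 transfer: below the line — ₹400; squared poverty gap index (FGT₂) = 0.00008.
Reduction = 0.01394 − 0.00008 = 0.014.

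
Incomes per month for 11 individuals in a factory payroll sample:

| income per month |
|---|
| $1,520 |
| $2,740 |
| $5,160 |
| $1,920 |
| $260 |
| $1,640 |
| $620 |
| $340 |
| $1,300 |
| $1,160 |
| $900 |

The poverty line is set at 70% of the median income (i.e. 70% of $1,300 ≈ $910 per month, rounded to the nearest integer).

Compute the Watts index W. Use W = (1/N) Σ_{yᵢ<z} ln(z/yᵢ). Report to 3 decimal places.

0.239

Incomes under z: $260, $340, $620, $900 (q = 4 of N = 11).
Log shortfalls: ln(910/260) = 1.2528; ln(910/340) = 0.9845; ln(910/620) = 0.3837; ln(910/900) = 0.0110.
W = 2.632037 / 11 = 0.239.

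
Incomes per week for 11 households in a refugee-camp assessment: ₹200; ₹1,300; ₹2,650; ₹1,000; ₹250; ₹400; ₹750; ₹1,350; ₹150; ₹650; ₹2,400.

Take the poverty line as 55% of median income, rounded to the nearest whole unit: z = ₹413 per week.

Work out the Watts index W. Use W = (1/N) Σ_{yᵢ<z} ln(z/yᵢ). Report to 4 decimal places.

Poor units: ₹150, ₹200, ₹250, ₹400 (q = 4 of N = 11).
ln(z/y) terms: ln(413/150) = 1.0128; ln(413/200) = 0.7251; ln(413/250) = 0.5020; ln(413/400) = 0.0320.
W = 2.271912 / 11 = 0.2065.

0.2065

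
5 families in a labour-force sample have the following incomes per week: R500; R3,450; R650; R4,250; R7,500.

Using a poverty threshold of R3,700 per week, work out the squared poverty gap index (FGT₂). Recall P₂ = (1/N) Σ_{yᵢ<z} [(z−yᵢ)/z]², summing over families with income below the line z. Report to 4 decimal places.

0.2864

Below the line: R500, R650, R3,450 (q = 3 of N = 5).
Normalized shortfalls: (3700−500)/3700 = 0.8649; (3700−650)/3700 = 0.8243; (3700−3450)/3700 = 0.0676.
Squared: 0.7480; 0.6795; 0.0046.
Sum = 1.432067; P₂ = 1.432067 / 5 = 0.2864.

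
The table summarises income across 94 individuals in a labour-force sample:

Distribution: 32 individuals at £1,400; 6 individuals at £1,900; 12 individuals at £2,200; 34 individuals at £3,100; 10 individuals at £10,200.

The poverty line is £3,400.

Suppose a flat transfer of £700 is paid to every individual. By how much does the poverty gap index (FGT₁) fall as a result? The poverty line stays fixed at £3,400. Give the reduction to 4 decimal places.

0.1414

Before: below the line — 32×£1,400, 6×£1,900, 12×£2,200, 34×£3,100; poverty gap index (FGT₁) = 0.305382.
After the £700 transfer: below the line — 32×£2,100, 6×£2,600, 12×£2,900; poverty gap index (FGT₁) = 0.163955.
Reduction = 0.305382 − 0.163955 = 0.1414.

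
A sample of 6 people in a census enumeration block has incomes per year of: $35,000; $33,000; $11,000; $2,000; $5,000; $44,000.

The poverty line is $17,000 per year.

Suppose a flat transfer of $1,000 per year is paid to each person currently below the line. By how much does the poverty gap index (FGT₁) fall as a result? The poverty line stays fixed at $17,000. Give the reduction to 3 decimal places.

0.029

Before: below the line — $2,000, $5,000, $11,000; poverty gap index (FGT₁) = 0.32353.
After the $1,000 transfer: below the line — $3,000, $6,000, $12,000; poverty gap index (FGT₁) = 0.29412.
Reduction = 0.32353 − 0.29412 = 0.029.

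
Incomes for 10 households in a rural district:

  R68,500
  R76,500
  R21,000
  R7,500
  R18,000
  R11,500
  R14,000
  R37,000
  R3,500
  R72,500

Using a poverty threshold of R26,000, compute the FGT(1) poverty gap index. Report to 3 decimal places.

0.310

Poor units: R3,500, R7,500, R11,500, R14,000, R18,000, R21,000 (q = 6 of N = 10).
Shortfall ratios: (26000−3500)/26000 = 0.8654; (26000−7500)/26000 = 0.7115; (26000−11500)/26000 = 0.5577; (26000−14000)/26000 = 0.4615; (26000−18000)/26000 = 0.3077; (26000−21000)/26000 = 0.1923.
Sum of shortfalls = 3.096154; P₁ averages over all N: 3.096154 / 10 = 0.310.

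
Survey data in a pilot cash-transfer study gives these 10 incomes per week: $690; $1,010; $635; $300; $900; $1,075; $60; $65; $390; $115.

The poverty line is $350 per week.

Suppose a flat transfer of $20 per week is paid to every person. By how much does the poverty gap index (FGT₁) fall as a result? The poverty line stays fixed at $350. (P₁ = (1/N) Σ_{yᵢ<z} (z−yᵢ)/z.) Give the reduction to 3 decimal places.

Before: below the line — $60, $65, $115, $300; poverty gap index (FGT₁) = 0.24571.
After the $20 transfer: below the line — $80, $85, $135, $320; poverty gap index (FGT₁) = 0.22286.
Reduction = 0.24571 − 0.22286 = 0.023.

0.023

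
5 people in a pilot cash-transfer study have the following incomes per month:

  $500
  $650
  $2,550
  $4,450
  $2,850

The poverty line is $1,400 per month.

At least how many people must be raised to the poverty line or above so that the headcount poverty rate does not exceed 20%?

1

Currently q = 2 of N = 5 are below the line (H = 0.400).
A headcount ratio of at most 20% allows at most ⌊0.20 × 5⌋ = 1 poor people.
So at least 2 − 1 = 1 must be lifted.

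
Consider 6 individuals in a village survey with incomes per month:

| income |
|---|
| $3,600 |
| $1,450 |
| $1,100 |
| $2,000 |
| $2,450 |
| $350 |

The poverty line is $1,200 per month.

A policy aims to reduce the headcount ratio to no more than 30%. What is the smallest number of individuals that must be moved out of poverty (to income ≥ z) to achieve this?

1

Currently q = 2 of N = 6 are below the line (H = 0.333).
A headcount ratio of at most 30% allows at most ⌊0.30 × 6⌋ = 1 poor individuals.
So at least 2 − 1 = 1 must be lifted.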